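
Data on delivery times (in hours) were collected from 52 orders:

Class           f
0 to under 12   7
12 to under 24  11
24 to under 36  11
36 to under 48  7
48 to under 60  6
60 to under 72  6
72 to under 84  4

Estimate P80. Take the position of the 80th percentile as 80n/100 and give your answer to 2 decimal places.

Cumulative frequencies: 7, 18, 29, 36, 42, 48, 52
n = 52; position = 80n/100 = 41.6.
This falls in the class 48 to under 60: L = 48, F = 36, f = 6, h = 12.
80th percentile ≈ 48 + ((41.6 − 36) / 6) × 12 = 59.2000

59.20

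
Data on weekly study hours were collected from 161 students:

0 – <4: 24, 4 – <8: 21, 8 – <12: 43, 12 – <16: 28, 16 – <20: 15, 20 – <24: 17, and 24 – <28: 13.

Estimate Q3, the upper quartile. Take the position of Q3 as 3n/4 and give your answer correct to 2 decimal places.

17.27

Cumulative frequencies: 24, 45, 88, 116, 131, 148, 161
n = 161; position = 3n/4 = 120.75.
This falls in the class 16 – <20: L = 16, F = 116, f = 15, h = 4.
Upper quartile ≈ 16 + ((120.75 − 116) / 15) × 4 = 17.2667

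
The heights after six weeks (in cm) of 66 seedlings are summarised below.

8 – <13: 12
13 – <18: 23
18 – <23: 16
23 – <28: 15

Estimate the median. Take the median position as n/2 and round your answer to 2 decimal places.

17.57

Cumulative frequencies: 12, 35, 51, 66
n = 66; position = n/2 = 33.
This falls in the class 13 – <18: L = 13, F = 12, f = 23, h = 5.
Median ≈ 13 + ((33 − 12) / 23) × 5 = 17.5652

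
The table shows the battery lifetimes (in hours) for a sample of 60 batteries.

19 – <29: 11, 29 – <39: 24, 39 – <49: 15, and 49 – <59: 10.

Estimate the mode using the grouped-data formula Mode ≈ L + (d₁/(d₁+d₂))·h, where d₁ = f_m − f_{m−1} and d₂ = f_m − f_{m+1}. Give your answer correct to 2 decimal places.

Modal class: 29 – <39 (highest frequency 24).
d₁ = 24 − 11 = 13, d₂ = 24 − 15 = 9
Mode ≈ 29 + (13/(13+9)) × 10 = 29 + 5.9091 = 34.9091

34.91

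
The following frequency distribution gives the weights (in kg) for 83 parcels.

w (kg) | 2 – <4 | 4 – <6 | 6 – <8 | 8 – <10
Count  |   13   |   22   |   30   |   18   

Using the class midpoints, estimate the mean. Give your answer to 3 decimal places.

6.277

Midpoints: 3, 5, 7, 9
Σfm = 13×3 + 22×5 + 30×7 + 18×9 = 521
n = Σf = 83
Mean = 521 / 83 = 6.2771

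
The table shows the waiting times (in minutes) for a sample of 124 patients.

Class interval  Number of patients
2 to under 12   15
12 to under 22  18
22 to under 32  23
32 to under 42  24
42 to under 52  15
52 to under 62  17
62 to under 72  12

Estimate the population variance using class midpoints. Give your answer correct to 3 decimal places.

337.168

Midpoints: 7, 17, 27, 37, 47, 57, 67
n = 124, Σfm = 4398, mean = 35.4677
Σfm² = 197796
Σf(m − x̄)² = Σfm² − (Σfm)²/n = 197796 − 4398²/124 = 41808.8710
Population variance = 41808.8710 / 124 = 337.1683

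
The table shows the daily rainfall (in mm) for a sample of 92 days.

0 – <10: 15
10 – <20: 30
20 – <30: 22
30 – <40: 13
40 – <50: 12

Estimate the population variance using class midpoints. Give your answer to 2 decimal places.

157.88

Midpoints: 5, 15, 25, 35, 45
n = 92, Σfm = 2070, mean = 22.5000
Σfm² = 61100
Σf(m − x̄)² = Σfm² − (Σfm)²/n = 61100 − 2070²/92 = 14525.0000
Population variance = 14525.0000 / 92 = 157.8804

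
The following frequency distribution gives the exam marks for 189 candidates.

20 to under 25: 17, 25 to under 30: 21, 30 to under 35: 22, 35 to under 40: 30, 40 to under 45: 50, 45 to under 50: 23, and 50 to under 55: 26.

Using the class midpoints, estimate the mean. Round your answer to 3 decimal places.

39.061

Midpoints: 22.5, 27.5, 32.5, 37.5, 42.5, 47.5, 52.5
Σfm = 17×22.5 + 21×27.5 + 22×32.5 + 30×37.5 + 50×42.5 + 23×47.5 + 26×52.5 = 7382.5
n = Σf = 189
Mean = 7382.5 / 189 = 39.0608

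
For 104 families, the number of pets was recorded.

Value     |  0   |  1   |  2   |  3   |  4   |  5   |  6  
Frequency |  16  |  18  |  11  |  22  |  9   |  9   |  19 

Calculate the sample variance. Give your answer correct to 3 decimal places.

Values: 0, 1, 2, 3, 4, 5, 6
n = 104, Σfx = 301, mean = 2.8942
Σfx² = 1313
Σf(x − x̄)² = Σfx² − (Σfx)²/n = 1313 − 301²/104 = 441.8365
Sample variance = 441.8365 / 103 = 4.2897

4.290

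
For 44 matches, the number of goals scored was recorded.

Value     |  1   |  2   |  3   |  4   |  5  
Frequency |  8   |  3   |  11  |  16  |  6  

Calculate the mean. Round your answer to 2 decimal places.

3.20

Values: 1, 2, 3, 4, 5
Σfx = 8×1 + 3×2 + 11×3 + 16×4 + 6×5 = 141
n = Σf = 44
Mean = 141 / 44 = 3.2045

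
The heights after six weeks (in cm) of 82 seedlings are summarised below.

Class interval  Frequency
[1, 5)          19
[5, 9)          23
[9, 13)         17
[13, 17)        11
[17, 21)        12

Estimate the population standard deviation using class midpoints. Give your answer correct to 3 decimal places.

Midpoints: 3, 7, 11, 15, 19
n = 82, Σfm = 798, mean = 9.7317
Σfm² = 10162
Σf(m − x̄)² = Σfm² − (Σfm)²/n = 10162 − 798²/82 = 2396.0976
Population variance = 2396.0976 / 82 = 29.2207
Standard deviation = √29.2207 = 5.4056

5.406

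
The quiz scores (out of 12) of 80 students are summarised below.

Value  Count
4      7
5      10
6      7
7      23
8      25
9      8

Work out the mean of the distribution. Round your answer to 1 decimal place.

6.9

Values: 4, 5, 6, 7, 8, 9
Σfx = 7×4 + 10×5 + 7×6 + 23×7 + 25×8 + 8×9 = 553
n = Σf = 80
Mean = 553 / 80 = 6.9125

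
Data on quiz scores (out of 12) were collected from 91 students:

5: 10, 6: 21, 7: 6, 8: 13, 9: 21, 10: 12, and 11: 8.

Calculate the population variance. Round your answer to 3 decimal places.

3.518

Values: 5, 6, 7, 8, 9, 10, 11
n = 91, Σfx = 719, mean = 7.9011
Σfx² = 6001
Σf(x − x̄)² = Σfx² − (Σfx)²/n = 6001 − 719²/91 = 320.1099
Population variance = 320.1099 / 91 = 3.5177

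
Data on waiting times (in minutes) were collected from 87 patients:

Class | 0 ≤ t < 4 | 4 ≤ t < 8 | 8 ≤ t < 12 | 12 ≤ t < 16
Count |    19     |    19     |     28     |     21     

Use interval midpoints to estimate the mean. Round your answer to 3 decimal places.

8.345

Midpoints: 2, 6, 10, 14
Σfm = 19×2 + 19×6 + 28×10 + 21×14 = 726
n = Σf = 87
Mean = 726 / 87 = 8.3448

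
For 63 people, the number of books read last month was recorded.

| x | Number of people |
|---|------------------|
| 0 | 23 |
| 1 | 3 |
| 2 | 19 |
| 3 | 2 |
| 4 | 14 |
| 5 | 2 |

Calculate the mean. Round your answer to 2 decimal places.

Values: 0, 1, 2, 3, 4, 5
Σfx = 23×0 + 3×1 + 19×2 + 2×3 + 14×4 + 2×5 = 113
n = Σf = 63
Mean = 113 / 63 = 1.7937

1.79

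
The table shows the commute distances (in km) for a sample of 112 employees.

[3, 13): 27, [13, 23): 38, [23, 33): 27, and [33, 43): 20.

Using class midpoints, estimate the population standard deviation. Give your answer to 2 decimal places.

Midpoints: 8, 18, 28, 38
n = 112, Σfm = 2416, mean = 21.5714
Σfm² = 64088
Σf(m − x̄)² = Σfm² − (Σfm)²/n = 64088 − 2416²/112 = 11971.4286
Population variance = 11971.4286 / 112 = 106.8878
Standard deviation = √106.8878 = 10.3387

10.34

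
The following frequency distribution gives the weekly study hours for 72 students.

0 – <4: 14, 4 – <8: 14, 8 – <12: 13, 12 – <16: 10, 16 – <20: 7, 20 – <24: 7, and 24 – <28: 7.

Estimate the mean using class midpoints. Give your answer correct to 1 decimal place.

Midpoints: 2, 6, 10, 14, 18, 22, 26
Σfm = 14×2 + 14×6 + 13×10 + 10×14 + 7×18 + 7×22 + 7×26 = 844
n = Σf = 72
Mean = 844 / 72 = 11.7222

11.7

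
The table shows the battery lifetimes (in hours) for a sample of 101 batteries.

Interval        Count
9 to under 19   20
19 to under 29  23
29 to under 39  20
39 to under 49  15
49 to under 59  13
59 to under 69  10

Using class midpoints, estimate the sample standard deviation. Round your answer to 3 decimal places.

Midpoints: 14, 24, 34, 44, 54, 64
n = 101, Σfm = 3514, mean = 34.7921
Σfm² = 148196
Σf(m − x̄)² = Σfm² − (Σfm)²/n = 148196 − 3514²/101 = 25936.6337
Sample variance = 25936.6337 / 100 = 259.3663
Standard deviation = √259.3663 = 16.1049

16.105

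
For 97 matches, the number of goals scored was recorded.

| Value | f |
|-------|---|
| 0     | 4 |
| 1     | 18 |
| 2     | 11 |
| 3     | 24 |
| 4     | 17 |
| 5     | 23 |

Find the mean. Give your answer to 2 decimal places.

Values: 0, 1, 2, 3, 4, 5
Σfx = 4×0 + 18×1 + 11×2 + 24×3 + 17×4 + 23×5 = 295
n = Σf = 97
Mean = 295 / 97 = 3.0412

3.04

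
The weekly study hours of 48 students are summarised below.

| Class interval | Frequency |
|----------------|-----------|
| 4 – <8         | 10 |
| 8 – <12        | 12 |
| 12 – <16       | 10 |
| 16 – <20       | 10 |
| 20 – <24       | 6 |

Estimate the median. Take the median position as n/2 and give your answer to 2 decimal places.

12.80

Cumulative frequencies: 10, 22, 32, 42, 48
n = 48; position = n/2 = 24.
This falls in the class 12 – <16: L = 12, F = 22, f = 10, h = 4.
Median ≈ 12 + ((24 − 22) / 10) × 4 = 12.8000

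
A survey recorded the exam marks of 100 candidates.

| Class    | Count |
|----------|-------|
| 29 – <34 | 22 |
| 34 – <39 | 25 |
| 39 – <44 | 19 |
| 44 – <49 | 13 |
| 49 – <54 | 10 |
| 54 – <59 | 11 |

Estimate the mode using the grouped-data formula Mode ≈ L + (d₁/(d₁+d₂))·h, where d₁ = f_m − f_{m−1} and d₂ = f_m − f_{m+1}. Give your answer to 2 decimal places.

Modal class: 34 – <39 (highest frequency 25).
d₁ = 25 − 22 = 3, d₂ = 25 − 19 = 6
Mode ≈ 34 + (3/(3+6)) × 5 = 34 + 1.6667 = 35.6667

35.67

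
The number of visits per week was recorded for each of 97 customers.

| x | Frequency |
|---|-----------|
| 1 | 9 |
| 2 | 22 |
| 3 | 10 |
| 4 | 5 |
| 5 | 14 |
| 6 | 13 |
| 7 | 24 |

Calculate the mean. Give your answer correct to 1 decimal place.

4.3

Values: 1, 2, 3, 4, 5, 6, 7
Σfx = 9×1 + 22×2 + 10×3 + 5×4 + 14×5 + 13×6 + 24×7 = 419
n = Σf = 97
Mean = 419 / 97 = 4.3196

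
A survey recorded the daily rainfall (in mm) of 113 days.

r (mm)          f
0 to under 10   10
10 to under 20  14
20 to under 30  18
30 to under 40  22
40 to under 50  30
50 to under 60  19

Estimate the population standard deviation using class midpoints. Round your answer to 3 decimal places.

Midpoints: 5, 15, 25, 35, 45, 55
n = 113, Σfm = 3875, mean = 34.2920
Σfm² = 159825
Σf(m − x̄)² = Σfm² − (Σfm)²/n = 159825 − 3875²/113 = 26943.3628
Population variance = 26943.3628 / 113 = 238.4368
Standard deviation = √238.4368 = 15.4414

15.441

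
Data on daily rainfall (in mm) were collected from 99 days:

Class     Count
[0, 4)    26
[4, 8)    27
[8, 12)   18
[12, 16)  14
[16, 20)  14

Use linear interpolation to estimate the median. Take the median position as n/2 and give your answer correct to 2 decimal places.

Cumulative frequencies: 26, 53, 71, 85, 99
n = 99; position = n/2 = 49.5.
This falls in the class [4, 8): L = 4, F = 26, f = 27, h = 4.
Median ≈ 4 + ((49.5 − 26) / 27) × 4 = 7.4815

7.48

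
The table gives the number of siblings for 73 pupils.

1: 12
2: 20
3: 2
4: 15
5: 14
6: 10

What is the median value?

Cumulative frequencies: 12, 32, 34, 49, 63, 73
n = 73, so the median is the value in position (n+1)/2 = 37.
Position 37 falls at value 4.

4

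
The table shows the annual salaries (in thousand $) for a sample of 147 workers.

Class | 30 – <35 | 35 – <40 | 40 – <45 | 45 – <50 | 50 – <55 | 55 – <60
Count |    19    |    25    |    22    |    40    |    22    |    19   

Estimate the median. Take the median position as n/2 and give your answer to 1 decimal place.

Cumulative frequencies: 19, 44, 66, 106, 128, 147
n = 147; position = n/2 = 73.5.
This falls in the class 45 – <50: L = 45, F = 66, f = 40, h = 5.
Median ≈ 45 + ((73.5 − 66) / 40) × 5 = 45.9375

45.9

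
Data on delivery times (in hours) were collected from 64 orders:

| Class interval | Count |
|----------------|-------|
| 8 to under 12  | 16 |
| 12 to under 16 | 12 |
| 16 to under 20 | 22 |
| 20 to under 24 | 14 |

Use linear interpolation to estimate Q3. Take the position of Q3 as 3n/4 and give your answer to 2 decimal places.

Cumulative frequencies: 16, 28, 50, 64
n = 64; position = 3n/4 = 48.
This falls in the class 16 to under 20: L = 16, F = 28, f = 22, h = 4.
Upper quartile ≈ 16 + ((48 − 28) / 22) × 4 = 19.6364

19.64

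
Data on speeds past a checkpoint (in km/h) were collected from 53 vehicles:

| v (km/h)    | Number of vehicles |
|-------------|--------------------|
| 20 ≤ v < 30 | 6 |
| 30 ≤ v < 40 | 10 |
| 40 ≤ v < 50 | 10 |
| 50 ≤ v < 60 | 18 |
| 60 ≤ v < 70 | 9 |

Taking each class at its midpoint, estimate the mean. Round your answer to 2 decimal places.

47.64

Midpoints: 25, 35, 45, 55, 65
Σfm = 6×25 + 10×35 + 10×45 + 18×55 + 9×65 = 2525
n = Σf = 53
Mean = 2525 / 53 = 47.6415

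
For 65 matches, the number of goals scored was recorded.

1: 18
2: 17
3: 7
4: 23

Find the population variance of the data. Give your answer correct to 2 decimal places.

Values: 1, 2, 3, 4
n = 65, Σfx = 165, mean = 2.5385
Σfx² = 517
Σf(x − x̄)² = Σfx² − (Σfx)²/n = 517 − 165²/65 = 98.1538
Population variance = 98.1538 / 65 = 1.5101

1.51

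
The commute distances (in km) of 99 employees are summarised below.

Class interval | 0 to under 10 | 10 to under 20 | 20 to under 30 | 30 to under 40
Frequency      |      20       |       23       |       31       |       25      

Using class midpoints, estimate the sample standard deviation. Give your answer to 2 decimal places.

10.76

Midpoints: 5, 15, 25, 35
n = 99, Σfm = 2095, mean = 21.1616
Σfm² = 55675
Σf(m − x̄)² = Σfm² − (Σfm)²/n = 55675 − 2095²/99 = 11341.4141
Sample variance = 11341.4141 / 98 = 115.7287
Standard deviation = √115.7287 = 10.7577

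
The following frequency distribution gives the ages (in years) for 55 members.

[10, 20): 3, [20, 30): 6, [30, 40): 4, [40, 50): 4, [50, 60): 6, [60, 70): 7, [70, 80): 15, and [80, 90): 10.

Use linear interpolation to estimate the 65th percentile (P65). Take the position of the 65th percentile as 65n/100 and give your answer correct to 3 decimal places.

73.833

Cumulative frequencies: 3, 9, 13, 17, 23, 30, 45, 55
n = 55; position = 65n/100 = 35.75.
This falls in the class [70, 80): L = 70, F = 30, f = 15, h = 10.
65th percentile ≈ 70 + ((35.75 − 30) / 15) × 10 = 73.8333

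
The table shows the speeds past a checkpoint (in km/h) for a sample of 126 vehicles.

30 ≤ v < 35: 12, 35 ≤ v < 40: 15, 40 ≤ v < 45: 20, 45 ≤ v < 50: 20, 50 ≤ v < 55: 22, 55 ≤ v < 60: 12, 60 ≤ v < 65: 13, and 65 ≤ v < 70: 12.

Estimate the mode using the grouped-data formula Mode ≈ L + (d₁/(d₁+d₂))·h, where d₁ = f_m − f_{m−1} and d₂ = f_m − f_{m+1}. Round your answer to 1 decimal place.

Modal class: 50 ≤ v < 55 (highest frequency 22).
d₁ = 22 − 20 = 2, d₂ = 22 − 12 = 10
Mode ≈ 50 + (2/(2+10)) × 5 = 50 + 0.8333 = 50.8333

50.8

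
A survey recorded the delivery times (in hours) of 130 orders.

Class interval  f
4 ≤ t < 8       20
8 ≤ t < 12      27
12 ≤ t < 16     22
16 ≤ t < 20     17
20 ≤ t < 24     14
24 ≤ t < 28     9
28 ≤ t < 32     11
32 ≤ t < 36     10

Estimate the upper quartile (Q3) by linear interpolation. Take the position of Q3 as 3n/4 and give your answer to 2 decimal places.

Cumulative frequencies: 20, 47, 69, 86, 100, 109, 120, 130
n = 130; position = 3n/4 = 97.5.
This falls in the class 20 ≤ t < 24: L = 20, F = 86, f = 14, h = 4.
Upper quartile ≈ 20 + ((97.5 − 86) / 14) × 4 = 23.2857

23.29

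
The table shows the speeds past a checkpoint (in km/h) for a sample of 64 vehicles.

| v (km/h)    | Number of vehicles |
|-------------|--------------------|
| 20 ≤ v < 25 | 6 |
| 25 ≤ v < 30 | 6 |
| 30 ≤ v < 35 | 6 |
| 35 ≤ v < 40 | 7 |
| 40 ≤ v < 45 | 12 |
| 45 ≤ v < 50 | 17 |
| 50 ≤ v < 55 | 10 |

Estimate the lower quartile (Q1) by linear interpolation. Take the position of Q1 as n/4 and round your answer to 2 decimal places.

33.33

Cumulative frequencies: 6, 12, 18, 25, 37, 54, 64
n = 64; position = n/4 = 16.
This falls in the class 30 ≤ v < 35: L = 30, F = 12, f = 6, h = 5.
Lower quartile ≈ 30 + ((16 − 12) / 6) × 5 = 33.3333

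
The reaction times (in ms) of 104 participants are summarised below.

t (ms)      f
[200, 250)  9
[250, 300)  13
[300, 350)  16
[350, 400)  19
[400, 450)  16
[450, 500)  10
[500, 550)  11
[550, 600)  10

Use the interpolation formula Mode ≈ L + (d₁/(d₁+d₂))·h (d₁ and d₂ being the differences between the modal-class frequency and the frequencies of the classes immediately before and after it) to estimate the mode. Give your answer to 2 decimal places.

375.00

Modal class: [350, 400) (highest frequency 19).
d₁ = 19 − 16 = 3, d₂ = 19 − 16 = 3
Mode ≈ 350 + (3/(3+3)) × 50 = 350 + 25.0000 = 375.0000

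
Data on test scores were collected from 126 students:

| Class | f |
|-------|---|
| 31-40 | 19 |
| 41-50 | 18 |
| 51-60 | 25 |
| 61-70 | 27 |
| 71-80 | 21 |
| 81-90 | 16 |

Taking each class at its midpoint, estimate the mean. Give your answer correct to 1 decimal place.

60.3

Midpoints: 35.5, 45.5, 55.5, 65.5, 75.5, 85.5
Σfm = 19×35.5 + 18×45.5 + 25×55.5 + 27×65.5 + 21×75.5 + 16×85.5 = 7603
n = Σf = 126
Mean = 7603 / 126 = 60.3413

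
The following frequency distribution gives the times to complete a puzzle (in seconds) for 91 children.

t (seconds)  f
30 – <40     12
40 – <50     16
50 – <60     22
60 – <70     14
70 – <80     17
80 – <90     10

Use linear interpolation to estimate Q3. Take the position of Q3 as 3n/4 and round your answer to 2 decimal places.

Cumulative frequencies: 12, 28, 50, 64, 81, 91
n = 91; position = 3n/4 = 68.25.
This falls in the class 70 – <80: L = 70, F = 64, f = 17, h = 10.
Upper quartile ≈ 70 + ((68.25 − 64) / 17) × 10 = 72.5000

72.50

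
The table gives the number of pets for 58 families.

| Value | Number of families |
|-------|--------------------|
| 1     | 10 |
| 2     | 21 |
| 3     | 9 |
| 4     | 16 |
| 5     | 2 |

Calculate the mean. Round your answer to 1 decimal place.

2.6

Values: 1, 2, 3, 4, 5
Σfx = 10×1 + 21×2 + 9×3 + 16×4 + 2×5 = 153
n = Σf = 58
Mean = 153 / 58 = 2.6379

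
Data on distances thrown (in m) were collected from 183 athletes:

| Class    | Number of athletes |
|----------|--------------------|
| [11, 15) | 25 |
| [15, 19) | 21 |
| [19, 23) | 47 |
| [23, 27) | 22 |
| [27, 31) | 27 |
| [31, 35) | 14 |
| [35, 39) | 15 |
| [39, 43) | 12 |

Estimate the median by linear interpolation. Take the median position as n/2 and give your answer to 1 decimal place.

22.9

Cumulative frequencies: 25, 46, 93, 115, 142, 156, 171, 183
n = 183; position = n/2 = 91.5.
This falls in the class [19, 23): L = 19, F = 46, f = 47, h = 4.
Median ≈ 19 + ((91.5 − 46) / 47) × 4 = 22.8723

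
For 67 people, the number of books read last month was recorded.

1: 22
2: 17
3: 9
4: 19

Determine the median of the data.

2

Cumulative frequencies: 22, 39, 48, 67
n = 67, so the median is the value in position (n+1)/2 = 34.
Position 34 falls at value 2.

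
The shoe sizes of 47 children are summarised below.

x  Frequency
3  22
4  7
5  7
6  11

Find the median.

4

Cumulative frequencies: 22, 29, 36, 47
n = 47, so the median is the value in position (n+1)/2 = 24.
Position 24 falls at value 4.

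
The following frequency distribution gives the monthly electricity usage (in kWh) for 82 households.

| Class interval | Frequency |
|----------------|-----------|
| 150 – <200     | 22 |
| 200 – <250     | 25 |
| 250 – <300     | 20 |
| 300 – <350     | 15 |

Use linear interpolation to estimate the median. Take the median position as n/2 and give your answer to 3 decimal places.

238.000

Cumulative frequencies: 22, 47, 67, 82
n = 82; position = n/2 = 41.
This falls in the class 200 – <250: L = 200, F = 22, f = 25, h = 50.
Median ≈ 200 + ((41 − 22) / 25) × 50 = 238.0000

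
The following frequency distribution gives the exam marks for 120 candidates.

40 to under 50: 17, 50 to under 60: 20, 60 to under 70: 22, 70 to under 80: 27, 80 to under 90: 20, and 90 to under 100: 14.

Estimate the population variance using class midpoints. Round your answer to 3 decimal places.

Midpoints: 45, 55, 65, 75, 85, 95
n = 120, Σfm = 8350, mean = 69.5833
Σfm² = 610600
Σf(m − x̄)² = Σfm² − (Σfm)²/n = 610600 − 8350²/120 = 29579.1667
Population variance = 29579.1667 / 120 = 246.4931

246.493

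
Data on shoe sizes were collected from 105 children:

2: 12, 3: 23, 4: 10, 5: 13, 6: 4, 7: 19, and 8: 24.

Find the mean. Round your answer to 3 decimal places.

5.210

Values: 2, 3, 4, 5, 6, 7, 8
Σfx = 12×2 + 23×3 + 10×4 + 13×5 + 4×6 + 19×7 + 24×8 = 547
n = Σf = 105
Mean = 547 / 105 = 5.2095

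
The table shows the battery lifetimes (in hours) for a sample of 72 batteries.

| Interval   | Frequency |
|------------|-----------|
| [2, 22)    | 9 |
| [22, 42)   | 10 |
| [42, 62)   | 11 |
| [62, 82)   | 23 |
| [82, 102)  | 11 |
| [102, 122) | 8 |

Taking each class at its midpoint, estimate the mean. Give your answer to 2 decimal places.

63.39

Midpoints: 12, 32, 52, 72, 92, 112
Σfm = 9×12 + 10×32 + 11×52 + 23×72 + 11×92 + 8×112 = 4564
n = Σf = 72
Mean = 4564 / 72 = 63.3889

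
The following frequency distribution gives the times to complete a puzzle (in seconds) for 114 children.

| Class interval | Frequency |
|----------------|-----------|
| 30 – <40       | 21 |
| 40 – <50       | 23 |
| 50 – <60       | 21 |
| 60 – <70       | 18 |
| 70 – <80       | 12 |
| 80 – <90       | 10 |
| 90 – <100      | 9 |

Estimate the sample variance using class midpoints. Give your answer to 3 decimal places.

345.824

Midpoints: 35, 45, 55, 65, 75, 85, 95
n = 114, Σfm = 6700, mean = 58.7719
Σfm² = 432850
Σf(m − x̄)² = Σfm² − (Σfm)²/n = 432850 − 6700²/114 = 39078.0702
Sample variance = 39078.0702 / 113 = 345.8236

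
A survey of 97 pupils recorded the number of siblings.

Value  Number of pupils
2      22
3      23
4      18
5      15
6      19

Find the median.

Cumulative frequencies: 22, 45, 63, 78, 97
n = 97, so the median is the value in position (n+1)/2 = 49.
Position 49 falls at value 4.

4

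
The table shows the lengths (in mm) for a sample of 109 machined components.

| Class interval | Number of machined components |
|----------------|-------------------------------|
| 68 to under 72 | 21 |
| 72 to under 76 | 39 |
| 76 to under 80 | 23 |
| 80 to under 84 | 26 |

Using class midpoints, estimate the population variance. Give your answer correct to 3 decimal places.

17.798

Midpoints: 70, 74, 78, 82
n = 109, Σfm = 8282, mean = 75.9817
Σfm² = 631220
Σf(m − x̄)² = Σfm² − (Σfm)²/n = 631220 − 8282²/109 = 1939.9633
Population variance = 1939.9633 / 109 = 17.7978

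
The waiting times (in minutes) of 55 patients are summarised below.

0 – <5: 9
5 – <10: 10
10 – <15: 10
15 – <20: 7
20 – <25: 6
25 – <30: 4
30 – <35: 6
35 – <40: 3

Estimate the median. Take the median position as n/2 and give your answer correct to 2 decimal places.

14.25

Cumulative frequencies: 9, 19, 29, 36, 42, 46, 52, 55
n = 55; position = n/2 = 27.5.
This falls in the class 10 – <15: L = 10, F = 19, f = 10, h = 5.
Median ≈ 10 + ((27.5 − 19) / 10) × 5 = 14.2500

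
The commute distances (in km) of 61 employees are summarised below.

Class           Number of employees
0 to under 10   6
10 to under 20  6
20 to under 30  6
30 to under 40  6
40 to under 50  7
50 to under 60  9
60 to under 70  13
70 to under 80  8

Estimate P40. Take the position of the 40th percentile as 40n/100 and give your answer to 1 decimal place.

Cumulative frequencies: 6, 12, 18, 24, 31, 40, 53, 61
n = 61; position = 40n/100 = 24.4.
This falls in the class 40 to under 50: L = 40, F = 24, f = 7, h = 10.
40th percentile ≈ 40 + ((24.4 − 24) / 7) × 10 = 40.5714

40.6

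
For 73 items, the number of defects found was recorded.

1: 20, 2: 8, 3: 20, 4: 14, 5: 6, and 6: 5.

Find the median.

3

Cumulative frequencies: 20, 28, 48, 62, 68, 73
n = 73, so the median is the value in position (n+1)/2 = 37.
Position 37 falls at value 3.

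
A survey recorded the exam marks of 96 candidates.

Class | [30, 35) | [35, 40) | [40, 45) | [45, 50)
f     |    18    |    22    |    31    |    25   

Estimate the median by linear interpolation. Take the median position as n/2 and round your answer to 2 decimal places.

41.29

Cumulative frequencies: 18, 40, 71, 96
n = 96; position = n/2 = 48.
This falls in the class [40, 45): L = 40, F = 40, f = 31, h = 5.
Median ≈ 40 + ((48 − 40) / 31) × 5 = 41.2903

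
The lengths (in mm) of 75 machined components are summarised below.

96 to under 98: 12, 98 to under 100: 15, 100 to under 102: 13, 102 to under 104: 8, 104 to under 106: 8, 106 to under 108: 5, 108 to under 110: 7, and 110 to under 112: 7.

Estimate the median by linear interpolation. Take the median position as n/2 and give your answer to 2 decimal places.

Cumulative frequencies: 12, 27, 40, 48, 56, 61, 68, 75
n = 75; position = n/2 = 37.5.
This falls in the class 100 to under 102: L = 100, F = 27, f = 13, h = 2.
Median ≈ 100 + ((37.5 − 27) / 13) × 2 = 101.6154

101.62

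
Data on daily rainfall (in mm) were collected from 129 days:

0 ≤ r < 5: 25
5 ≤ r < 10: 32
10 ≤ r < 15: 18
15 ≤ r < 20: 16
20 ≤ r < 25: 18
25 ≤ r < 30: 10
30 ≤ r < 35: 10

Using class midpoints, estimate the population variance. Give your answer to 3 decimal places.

88.682

Midpoints: 2.5, 7.5, 12.5, 17.5, 22.5, 27.5, 32.5
n = 129, Σfm = 1812.5, mean = 14.0504
Σfm² = 36906.25
Σf(m − x̄)² = Σfm² − (Σfm)²/n = 36906.25 − 1812.5²/129 = 11439.9225
Population variance = 11439.9225 / 129 = 88.6816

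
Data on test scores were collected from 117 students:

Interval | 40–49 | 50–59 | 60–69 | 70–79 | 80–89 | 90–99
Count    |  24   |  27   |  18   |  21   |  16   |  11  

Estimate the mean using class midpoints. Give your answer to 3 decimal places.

65.440

Midpoints: 44.5, 54.5, 64.5, 74.5, 84.5, 94.5
Σfm = 24×44.5 + 27×54.5 + 18×64.5 + 21×74.5 + 16×84.5 + 11×94.5 = 7656.5
n = Σf = 117
Mean = 7656.5 / 117 = 65.4402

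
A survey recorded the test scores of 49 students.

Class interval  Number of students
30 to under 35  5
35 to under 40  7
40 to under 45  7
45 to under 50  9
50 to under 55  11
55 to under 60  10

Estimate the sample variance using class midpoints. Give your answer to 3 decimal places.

67.963

Midpoints: 32.5, 37.5, 42.5, 47.5, 52.5, 57.5
n = 49, Σfm = 2302.5, mean = 46.9898
Σfm² = 111456.25
Σf(m − x̄)² = Σfm² − (Σfm)²/n = 111456.25 − 2302.5²/49 = 3262.2449
Sample variance = 3262.2449 / 48 = 67.9634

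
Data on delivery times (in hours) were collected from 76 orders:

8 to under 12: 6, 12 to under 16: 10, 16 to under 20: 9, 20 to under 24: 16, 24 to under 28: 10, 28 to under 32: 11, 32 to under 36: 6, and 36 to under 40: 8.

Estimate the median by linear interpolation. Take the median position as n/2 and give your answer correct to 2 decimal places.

Cumulative frequencies: 6, 16, 25, 41, 51, 62, 68, 76
n = 76; position = n/2 = 38.
This falls in the class 20 to under 24: L = 20, F = 25, f = 16, h = 4.
Median ≈ 20 + ((38 − 25) / 16) × 4 = 23.2500

23.25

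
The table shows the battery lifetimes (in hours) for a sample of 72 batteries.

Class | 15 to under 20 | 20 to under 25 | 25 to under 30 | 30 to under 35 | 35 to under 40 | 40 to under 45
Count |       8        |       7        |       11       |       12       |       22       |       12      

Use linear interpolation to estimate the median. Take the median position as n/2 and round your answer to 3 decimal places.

34.167

Cumulative frequencies: 8, 15, 26, 38, 60, 72
n = 72; position = n/2 = 36.
This falls in the class 30 to under 35: L = 30, F = 26, f = 12, h = 5.
Median ≈ 30 + ((36 − 26) / 12) × 5 = 34.1667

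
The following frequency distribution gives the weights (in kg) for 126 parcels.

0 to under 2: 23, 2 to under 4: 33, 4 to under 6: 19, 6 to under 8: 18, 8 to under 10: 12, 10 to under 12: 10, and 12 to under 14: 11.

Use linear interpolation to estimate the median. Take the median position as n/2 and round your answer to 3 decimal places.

Cumulative frequencies: 23, 56, 75, 93, 105, 115, 126
n = 126; position = n/2 = 63.
This falls in the class 4 to under 6: L = 4, F = 56, f = 19, h = 2.
Median ≈ 4 + ((63 − 56) / 19) × 2 = 4.7368

4.737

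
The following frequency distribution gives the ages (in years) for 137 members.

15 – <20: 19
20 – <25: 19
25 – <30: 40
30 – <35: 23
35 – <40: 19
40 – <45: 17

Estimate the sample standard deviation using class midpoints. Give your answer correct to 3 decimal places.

7.728

Midpoints: 17.5, 22.5, 27.5, 32.5, 37.5, 42.5
n = 137, Σfm = 4042.5, mean = 29.5073
Σfm² = 127406.25
Σf(m − x̄)² = Σfm² − (Σfm)²/n = 127406.25 − 4042.5²/137 = 8122.9927
Sample variance = 8122.9927 / 136 = 59.7279
Standard deviation = √59.7279 = 7.7284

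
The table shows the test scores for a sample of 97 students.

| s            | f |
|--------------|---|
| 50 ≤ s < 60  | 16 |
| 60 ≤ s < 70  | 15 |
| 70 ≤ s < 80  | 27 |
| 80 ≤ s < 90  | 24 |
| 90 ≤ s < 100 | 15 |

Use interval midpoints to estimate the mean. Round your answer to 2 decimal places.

Midpoints: 55, 65, 75, 85, 95
Σfm = 16×55 + 15×65 + 27×75 + 24×85 + 15×95 = 7345
n = Σf = 97
Mean = 7345 / 97 = 75.7216

75.72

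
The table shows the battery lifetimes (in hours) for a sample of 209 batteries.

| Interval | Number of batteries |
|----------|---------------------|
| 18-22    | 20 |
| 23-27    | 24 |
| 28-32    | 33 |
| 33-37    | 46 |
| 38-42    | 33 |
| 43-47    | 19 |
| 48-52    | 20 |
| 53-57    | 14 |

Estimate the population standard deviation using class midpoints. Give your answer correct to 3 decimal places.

9.855

Midpoints: 20, 25, 30, 35, 40, 45, 50, 55
n = 209, Σfm = 7545, mean = 36.1005
Σfm² = 292675
Σf(m − x̄)² = Σfm² − (Σfm)²/n = 292675 − 7545²/209 = 20296.8900
Population variance = 20296.8900 / 209 = 97.1143
Standard deviation = √97.1143 = 9.8547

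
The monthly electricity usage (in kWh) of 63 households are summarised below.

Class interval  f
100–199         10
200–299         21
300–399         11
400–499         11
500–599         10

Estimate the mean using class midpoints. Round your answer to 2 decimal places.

333.63

Midpoints: 149.5, 249.5, 349.5, 449.5, 549.5
Σfm = 10×149.5 + 21×249.5 + 11×349.5 + 11×449.5 + 10×549.5 = 21018.5
n = Σf = 63
Mean = 21018.5 / 63 = 333.6270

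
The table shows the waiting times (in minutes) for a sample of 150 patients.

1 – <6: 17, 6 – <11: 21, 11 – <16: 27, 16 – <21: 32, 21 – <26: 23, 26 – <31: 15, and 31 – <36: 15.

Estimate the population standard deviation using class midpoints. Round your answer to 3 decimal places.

8.933

Midpoints: 3.5, 8.5, 13.5, 18.5, 23.5, 28.5, 33.5
n = 150, Σfm = 2665, mean = 17.7667
Σfm² = 59317.5
Σf(m − x̄)² = Σfm² − (Σfm)²/n = 59317.5 − 2665²/150 = 11969.3333
Population variance = 11969.3333 / 150 = 79.7956
Standard deviation = √79.7956 = 8.9328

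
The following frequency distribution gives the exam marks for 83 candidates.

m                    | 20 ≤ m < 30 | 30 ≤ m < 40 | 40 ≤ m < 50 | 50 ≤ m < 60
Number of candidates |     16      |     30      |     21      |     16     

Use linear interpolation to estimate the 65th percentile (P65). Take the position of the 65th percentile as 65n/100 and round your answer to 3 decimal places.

43.786

Cumulative frequencies: 16, 46, 67, 83
n = 83; position = 65n/100 = 53.95.
This falls in the class 40 ≤ m < 50: L = 40, F = 46, f = 21, h = 10.
65th percentile ≈ 40 + ((53.95 − 46) / 21) × 10 = 43.7857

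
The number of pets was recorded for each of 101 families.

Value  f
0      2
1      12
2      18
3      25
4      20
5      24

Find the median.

3

Cumulative frequencies: 2, 14, 32, 57, 77, 101
n = 101, so the median is the value in position (n+1)/2 = 51.
Position 51 falls at value 3.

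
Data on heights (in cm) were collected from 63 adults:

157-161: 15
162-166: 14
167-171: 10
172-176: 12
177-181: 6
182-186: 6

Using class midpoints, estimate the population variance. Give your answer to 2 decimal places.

Midpoints: 159, 164, 169, 174, 179, 184
n = 63, Σfm = 10637, mean = 168.8413
Σfm² = 1800063
Σf(m − x̄)² = Σfm² − (Σfm)²/n = 1800063 − 10637²/63 = 4098.4127
Population variance = 4098.4127 / 63 = 65.0542

65.05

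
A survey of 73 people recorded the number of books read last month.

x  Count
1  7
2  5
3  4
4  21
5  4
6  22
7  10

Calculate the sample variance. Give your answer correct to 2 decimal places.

3.38

Values: 1, 2, 3, 4, 5, 6, 7
n = 73, Σfx = 335, mean = 4.5890
Σfx² = 1781
Σf(x − x̄)² = Σfx² − (Σfx)²/n = 1781 − 335²/73 = 243.6712
Sample variance = 243.6712 / 72 = 3.3843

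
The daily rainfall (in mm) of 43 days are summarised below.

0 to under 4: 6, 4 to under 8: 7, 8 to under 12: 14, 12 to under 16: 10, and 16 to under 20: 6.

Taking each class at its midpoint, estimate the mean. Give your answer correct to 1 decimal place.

10.3

Midpoints: 2, 6, 10, 14, 18
Σfm = 6×2 + 7×6 + 14×10 + 10×14 + 6×18 = 442
n = Σf = 43
Mean = 442 / 43 = 10.2791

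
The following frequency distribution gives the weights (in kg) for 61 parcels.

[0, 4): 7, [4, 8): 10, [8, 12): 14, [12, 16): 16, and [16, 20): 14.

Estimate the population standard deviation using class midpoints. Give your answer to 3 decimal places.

Midpoints: 2, 6, 10, 14, 18
n = 61, Σfm = 690, mean = 11.3115
Σfm² = 9460
Σf(m − x̄)² = Σfm² − (Σfm)²/n = 9460 − 690²/61 = 1655.0820
Population variance = 1655.0820 / 61 = 27.1325
Standard deviation = √27.1325 = 5.2089

5.209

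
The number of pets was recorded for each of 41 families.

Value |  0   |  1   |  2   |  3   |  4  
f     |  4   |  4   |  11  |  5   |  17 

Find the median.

3

Cumulative frequencies: 4, 8, 19, 24, 41
n = 41, so the median is the value in position (n+1)/2 = 21.
Position 21 falls at value 3.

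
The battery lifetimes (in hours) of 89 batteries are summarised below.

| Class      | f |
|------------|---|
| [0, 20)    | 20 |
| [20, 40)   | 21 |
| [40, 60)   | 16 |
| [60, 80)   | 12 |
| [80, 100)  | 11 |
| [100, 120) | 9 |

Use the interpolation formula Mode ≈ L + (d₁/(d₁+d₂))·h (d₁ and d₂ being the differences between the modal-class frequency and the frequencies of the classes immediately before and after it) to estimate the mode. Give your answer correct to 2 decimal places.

Modal class: [20, 40) (highest frequency 21).
d₁ = 21 − 20 = 1, d₂ = 21 − 16 = 5
Mode ≈ 20 + (1/(1+5)) × 20 = 20 + 3.3333 = 23.3333

23.33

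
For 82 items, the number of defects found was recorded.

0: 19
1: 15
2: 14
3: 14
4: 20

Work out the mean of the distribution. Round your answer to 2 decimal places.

Values: 0, 1, 2, 3, 4
Σfx = 19×0 + 15×1 + 14×2 + 14×3 + 20×4 = 165
n = Σf = 82
Mean = 165 / 82 = 2.0122

2.01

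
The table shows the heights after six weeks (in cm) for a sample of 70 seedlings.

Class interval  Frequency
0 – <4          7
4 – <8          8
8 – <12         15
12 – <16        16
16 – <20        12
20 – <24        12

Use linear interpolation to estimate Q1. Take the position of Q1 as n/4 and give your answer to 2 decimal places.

Cumulative frequencies: 7, 15, 30, 46, 58, 70
n = 70; position = n/4 = 17.5.
This falls in the class 8 – <12: L = 8, F = 15, f = 15, h = 4.
Lower quartile ≈ 8 + ((17.5 − 15) / 15) × 4 = 8.6667

8.67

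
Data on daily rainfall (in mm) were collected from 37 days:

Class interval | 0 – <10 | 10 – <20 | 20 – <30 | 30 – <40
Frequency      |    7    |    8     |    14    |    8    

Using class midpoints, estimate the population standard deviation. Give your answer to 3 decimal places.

Midpoints: 5, 15, 25, 35
n = 37, Σfm = 785, mean = 21.2162
Σfm² = 20525
Σf(m − x̄)² = Σfm² − (Σfm)²/n = 20525 − 785²/37 = 3870.2703
Population variance = 3870.2703 / 37 = 104.6019
Standard deviation = √104.6019 = 10.2275

10.228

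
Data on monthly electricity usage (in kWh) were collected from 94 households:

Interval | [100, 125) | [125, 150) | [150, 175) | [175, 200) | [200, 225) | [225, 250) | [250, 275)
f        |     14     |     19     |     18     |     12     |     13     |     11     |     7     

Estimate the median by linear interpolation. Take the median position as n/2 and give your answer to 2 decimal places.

Cumulative frequencies: 14, 33, 51, 63, 76, 87, 94
n = 94; position = n/2 = 47.
This falls in the class [150, 175): L = 150, F = 33, f = 18, h = 25.
Median ≈ 150 + ((47 − 33) / 18) × 25 = 169.4444

169.44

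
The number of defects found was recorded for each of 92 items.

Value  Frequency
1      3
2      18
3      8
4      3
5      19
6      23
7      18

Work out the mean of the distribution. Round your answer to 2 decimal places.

Values: 1, 2, 3, 4, 5, 6, 7
Σfx = 3×1 + 18×2 + 8×3 + 3×4 + 19×5 + 23×6 + 18×7 = 434
n = Σf = 92
Mean = 434 / 92 = 4.7174

4.72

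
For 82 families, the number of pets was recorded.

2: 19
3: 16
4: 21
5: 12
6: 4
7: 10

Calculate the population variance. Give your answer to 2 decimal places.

2.56

Values: 2, 3, 4, 5, 6, 7
n = 82, Σfx = 324, mean = 3.9512
Σfx² = 1490
Σf(x − x̄)² = Σfx² − (Σfx)²/n = 1490 − 324²/82 = 209.8049
Population variance = 209.8049 / 82 = 2.5586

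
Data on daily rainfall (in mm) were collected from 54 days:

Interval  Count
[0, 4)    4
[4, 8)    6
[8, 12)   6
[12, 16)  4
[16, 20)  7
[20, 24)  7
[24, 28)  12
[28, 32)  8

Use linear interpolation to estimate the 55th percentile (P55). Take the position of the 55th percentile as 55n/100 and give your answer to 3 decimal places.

21.543

Cumulative frequencies: 4, 10, 16, 20, 27, 34, 46, 54
n = 54; position = 55n/100 = 29.7.
This falls in the class [20, 24): L = 20, F = 27, f = 7, h = 4.
55th percentile ≈ 20 + ((29.7 − 27) / 7) × 4 = 21.5429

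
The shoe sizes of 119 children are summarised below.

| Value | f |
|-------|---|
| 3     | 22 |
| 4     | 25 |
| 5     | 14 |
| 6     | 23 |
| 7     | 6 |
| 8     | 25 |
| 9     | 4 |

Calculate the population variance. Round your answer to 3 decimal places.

Values: 3, 4, 5, 6, 7, 8, 9
n = 119, Σfx = 652, mean = 5.4790
Σfx² = 3994
Σf(x − x̄)² = Σfx² − (Σfx)²/n = 3994 − 652²/119 = 421.6975
Population variance = 421.6975 / 119 = 3.5437

3.544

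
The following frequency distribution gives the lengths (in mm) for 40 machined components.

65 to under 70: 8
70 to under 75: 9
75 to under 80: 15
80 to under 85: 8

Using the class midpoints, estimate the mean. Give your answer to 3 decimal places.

75.375

Midpoints: 67.5, 72.5, 77.5, 82.5
Σfm = 8×67.5 + 9×72.5 + 15×77.5 + 8×82.5 = 3015
n = Σf = 40
Mean = 3015 / 40 = 75.3750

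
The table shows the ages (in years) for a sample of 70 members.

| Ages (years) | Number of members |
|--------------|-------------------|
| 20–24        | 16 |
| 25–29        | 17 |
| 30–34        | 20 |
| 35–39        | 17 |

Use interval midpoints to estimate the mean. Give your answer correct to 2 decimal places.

Midpoints: 22, 27, 32, 37
Σfm = 16×22 + 17×27 + 20×32 + 17×37 = 2080
n = Σf = 70
Mean = 2080 / 70 = 29.7143

29.71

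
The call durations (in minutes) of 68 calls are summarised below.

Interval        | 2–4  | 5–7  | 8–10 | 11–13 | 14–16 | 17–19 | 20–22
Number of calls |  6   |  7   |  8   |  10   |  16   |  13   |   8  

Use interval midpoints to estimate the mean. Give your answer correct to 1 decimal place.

Midpoints: 3, 6, 9, 12, 15, 18, 21
Σfm = 6×3 + 7×6 + 8×9 + 10×12 + 16×15 + 13×18 + 8×21 = 894
n = Σf = 68
Mean = 894 / 68 = 13.1471

13.1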